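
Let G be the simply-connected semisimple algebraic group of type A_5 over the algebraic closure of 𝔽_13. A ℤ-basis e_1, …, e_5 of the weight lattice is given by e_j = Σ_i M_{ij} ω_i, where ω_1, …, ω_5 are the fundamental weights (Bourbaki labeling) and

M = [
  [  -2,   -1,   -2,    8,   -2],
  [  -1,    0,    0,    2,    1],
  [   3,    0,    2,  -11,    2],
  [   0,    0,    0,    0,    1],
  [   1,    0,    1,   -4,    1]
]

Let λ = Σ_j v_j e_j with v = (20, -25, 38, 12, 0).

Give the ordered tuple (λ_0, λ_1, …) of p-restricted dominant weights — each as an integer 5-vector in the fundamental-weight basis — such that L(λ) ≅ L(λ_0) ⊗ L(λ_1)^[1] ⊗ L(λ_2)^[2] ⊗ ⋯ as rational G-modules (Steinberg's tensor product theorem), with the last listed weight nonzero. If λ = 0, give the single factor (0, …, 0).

((5, 4, 4, 0, 10),)

In the fundamental-weight basis, λ has coordinates c = M·v (v = (20, -25, 38, 12, 0)):
  c_1 = (-2)·(20) + (-1)·(-25) + (-2)·(38) + 8·12 + (-2)·(0) = 5
  c_2 = (-1)·(20) + (0)·(-25) + 0·38 + 2·12 + 1·0 = 4
  c_3 = 3·20 + (0)·(-25) + 2·38 + (-11)·(12) + 2·0 = 4
  c_4 = 0·20 + (0)·(-25) + 0·38 + 0·12 + 1·0 = 0
  c_5 = 1·20 + (0)·(-25) + 1·38 + (-4)·(12) + 1·0 = 10
Writing each c_i in base p = 13:
  c_1 = 5 = 5·13^0
  c_2 = 4 = 4·13^0
  c_3 = 4 = 4·13^0
  c_4 = 0
  c_5 = 10 = 10·13^0
λ_0 = (5, 4, 4, 0, 10)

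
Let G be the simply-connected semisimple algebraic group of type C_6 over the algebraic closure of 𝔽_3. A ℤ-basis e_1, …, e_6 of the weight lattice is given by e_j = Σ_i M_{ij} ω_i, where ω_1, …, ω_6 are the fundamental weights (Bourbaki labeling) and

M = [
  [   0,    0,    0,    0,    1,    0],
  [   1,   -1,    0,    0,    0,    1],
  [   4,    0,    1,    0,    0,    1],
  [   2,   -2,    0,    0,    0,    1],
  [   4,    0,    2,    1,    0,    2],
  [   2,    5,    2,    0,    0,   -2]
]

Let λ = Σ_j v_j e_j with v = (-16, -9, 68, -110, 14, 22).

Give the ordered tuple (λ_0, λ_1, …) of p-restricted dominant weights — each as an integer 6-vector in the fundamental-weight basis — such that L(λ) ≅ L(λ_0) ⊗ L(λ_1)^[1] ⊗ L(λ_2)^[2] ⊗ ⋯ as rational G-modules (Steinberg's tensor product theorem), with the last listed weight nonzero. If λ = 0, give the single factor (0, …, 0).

((2, 0, 2, 2, 0, 0), (1, 2, 2, 2, 2, 2), (1, 1, 2, 0, 0, 1))

Change of basis e → ω: c = M·v where v = (-16, -9, 68, -110, 14, 22):
  c_1 = (0)·(-16) + (0)·(-9) + 0·68 + (0)·(-110) + 1·14 + 0·22 = 14
  c_2 = (1)·(-16) + (-1)·(-9) + 0·68 + (0)·(-110) + 0·14 + 1·22 = 15
  c_3 = (4)·(-16) + (0)·(-9) + 1·68 + (0)·(-110) + 0·14 + 1·22 = 26
  c_4 = (2)·(-16) + (-2)·(-9) + 0·68 + (0)·(-110) + 0·14 + 1·22 = 8
  c_5 = (4)·(-16) + (0)·(-9) + 2·68 + (1)·(-110) + 0·14 + 2·22 = 6
  c_6 = (2)·(-16) + (5)·(-9) + 2·68 + (0)·(-110) + 0·14 + (-2)·(22) = 15
Base-3 expansion of each c_i:
  c_1 = 14 = 2·3^0 + 1·3^1 + 1·3^2
  c_2 = 15 = 0·3^0 + 2·3^1 + 1·3^2
  c_3 = 26 = 2·3^0 + 2·3^1 + 2·3^2
  c_4 = 8 = 2·3^0 + 2·3^1
  c_5 = 6 = 0·3^0 + 2·3^1
  c_6 = 15 = 0·3^0 + 2·3^1 + 1·3^2
Factor λ_0 = (2, 0, 2, 2, 0, 0)
Factor λ_1 = (1, 2, 2, 2, 2, 2)
Factor λ_2 = (1, 1, 2, 0, 0, 1)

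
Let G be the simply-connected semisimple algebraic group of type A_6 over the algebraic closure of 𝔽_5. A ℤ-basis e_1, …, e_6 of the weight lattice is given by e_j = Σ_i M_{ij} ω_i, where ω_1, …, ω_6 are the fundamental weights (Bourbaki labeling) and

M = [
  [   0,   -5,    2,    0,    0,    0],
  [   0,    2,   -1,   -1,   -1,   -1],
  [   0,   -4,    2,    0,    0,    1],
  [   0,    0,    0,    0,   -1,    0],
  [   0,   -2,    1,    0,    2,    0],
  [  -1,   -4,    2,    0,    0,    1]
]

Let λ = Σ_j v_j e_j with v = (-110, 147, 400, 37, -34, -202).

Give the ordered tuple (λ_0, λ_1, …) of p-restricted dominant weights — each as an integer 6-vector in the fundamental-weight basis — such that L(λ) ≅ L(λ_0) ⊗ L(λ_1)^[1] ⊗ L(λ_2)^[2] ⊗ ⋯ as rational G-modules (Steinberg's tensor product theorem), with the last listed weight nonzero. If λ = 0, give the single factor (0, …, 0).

Converting to the ω-basis (c_i = row i of M dotted with v = (-110, 147, 400, 37, -34, -202)):
  c_1 = (0)·(-110) + (-5)·(147) + (2)·(400) + (0)·(37) + (0)·(-34) + (0)·(-202) = 65
  c_2 = (0)·(-110) + (2)·(147) + (-1)·(400) + (-1)·(37) + (-1)·(-34) + (-1)·(-202) = 93
  c_3 = (0)·(-110) + (-4)·(147) + (2)·(400) + (0)·(37) + (0)·(-34) + (1)·(-202) = 10
  c_4 = (0)·(-110) + (0)·(147) + (0)·(400) + (0)·(37) + (-1)·(-34) + (0)·(-202) = 34
  c_5 = (0)·(-110) + (-2)·(147) + (1)·(400) + (0)·(37) + (2)·(-34) + (0)·(-202) = 38
  c_6 = (-1)·(-110) + (-4)·(147) + (2)·(400) + (0)·(37) + (0)·(-34) + (1)·(-202) = 120
Base-5 expansion of each c_i:
  c_1 = 65 = 0·5^0 + 3·5^1 + 2·5^2
  c_2 = 93 = 3·5^0 + 3·5^1 + 3·5^2
  c_3 = 10 = 0·5^0 + 2·5^1
  c_4 = 34 = 4·5^0 + 1·5^1 + 1·5^2
  c_5 = 38 = 3·5^0 + 2·5^1 + 1·5^2
  c_6 = 120 = 0·5^0 + 4·5^1 + 4·5^2
λ_0 = (0, 3, 0, 4, 3, 0)
λ_1 = (3, 3, 2, 1, 2, 4)
λ_2 = (2, 3, 0, 1, 1, 4)

((0, 3, 0, 4, 3, 0), (3, 3, 2, 1, 2, 4), (2, 3, 0, 1, 1, 4))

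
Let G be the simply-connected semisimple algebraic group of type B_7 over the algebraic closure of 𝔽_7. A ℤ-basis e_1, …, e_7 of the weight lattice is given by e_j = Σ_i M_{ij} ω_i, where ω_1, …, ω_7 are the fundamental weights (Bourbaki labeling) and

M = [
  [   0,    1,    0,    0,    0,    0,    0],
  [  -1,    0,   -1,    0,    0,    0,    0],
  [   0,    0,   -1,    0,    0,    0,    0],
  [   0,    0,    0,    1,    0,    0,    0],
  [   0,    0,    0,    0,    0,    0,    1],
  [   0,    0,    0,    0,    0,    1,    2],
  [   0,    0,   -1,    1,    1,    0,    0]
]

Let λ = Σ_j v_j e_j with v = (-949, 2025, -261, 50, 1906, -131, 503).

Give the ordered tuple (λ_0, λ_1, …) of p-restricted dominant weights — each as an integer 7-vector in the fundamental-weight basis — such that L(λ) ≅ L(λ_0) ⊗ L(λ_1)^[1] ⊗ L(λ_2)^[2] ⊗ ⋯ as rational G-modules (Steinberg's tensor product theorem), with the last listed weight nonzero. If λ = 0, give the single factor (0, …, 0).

((2, 6, 2, 1, 6, 0, 5), (2, 4, 2, 0, 1, 6, 1), (6, 3, 5, 1, 3, 3, 3), (5, 3, 0, 0, 1, 2, 6))

Change of basis e → ω: c = M·v where v = (-949, 2025, -261, 50, 1906, -131, 503):
  c_1 = (0)·(-949) + 1·2025 + (0)·(-261) + 0·50 + 0·1906 + (0)·(-131) + 0·503 = 2025
  c_2 = (-1)·(-949) + 0·2025 + (-1)·(-261) + 0·50 + 0·1906 + (0)·(-131) + 0·503 = 1210
  c_3 = (0)·(-949) + 0·2025 + (-1)·(-261) + 0·50 + 0·1906 + (0)·(-131) + 0·503 = 261
  c_4 = (0)·(-949) + 0·2025 + (0)·(-261) + 1·50 + 0·1906 + (0)·(-131) + 0·503 = 50
  c_5 = (0)·(-949) + 0·2025 + (0)·(-261) + 0·50 + 0·1906 + (0)·(-131) + 1·503 = 503
  c_6 = (0)·(-949) + 0·2025 + (0)·(-261) + 0·50 + 0·1906 + (1)·(-131) + 2·503 = 875
  c_7 = (0)·(-949) + 0·2025 + (-1)·(-261) + 1·50 + 1·1906 + (0)·(-131) + 0·503 = 2217
Expand coordinatewise in base 7:
  c_1 = 2025 = 2·7^0 + 2·7^1 + 6·7^2 + 5·7^3
  c_2 = 1210 = 6·7^0 + 4·7^1 + 3·7^2 + 3·7^3
  c_3 = 261 = 2·7^0 + 2·7^1 + 5·7^2
  c_4 = 50 = 1·7^0 + 0·7^1 + 1·7^2
  c_5 = 503 = 6·7^0 + 1·7^1 + 3·7^2 + 1·7^3
  c_6 = 875 = 0·7^0 + 6·7^1 + 3·7^2 + 2·7^3
  c_7 = 2217 = 5·7^0 + 1·7^1 + 3·7^2 + 6·7^3
λ_0 = (2, 6, 2, 1, 6, 0, 5)
λ_1 = (2, 4, 2, 0, 1, 6, 1)
λ_2 = (6, 3, 5, 1, 3, 3, 3)
λ_3 = (5, 3, 0, 0, 1, 2, 6)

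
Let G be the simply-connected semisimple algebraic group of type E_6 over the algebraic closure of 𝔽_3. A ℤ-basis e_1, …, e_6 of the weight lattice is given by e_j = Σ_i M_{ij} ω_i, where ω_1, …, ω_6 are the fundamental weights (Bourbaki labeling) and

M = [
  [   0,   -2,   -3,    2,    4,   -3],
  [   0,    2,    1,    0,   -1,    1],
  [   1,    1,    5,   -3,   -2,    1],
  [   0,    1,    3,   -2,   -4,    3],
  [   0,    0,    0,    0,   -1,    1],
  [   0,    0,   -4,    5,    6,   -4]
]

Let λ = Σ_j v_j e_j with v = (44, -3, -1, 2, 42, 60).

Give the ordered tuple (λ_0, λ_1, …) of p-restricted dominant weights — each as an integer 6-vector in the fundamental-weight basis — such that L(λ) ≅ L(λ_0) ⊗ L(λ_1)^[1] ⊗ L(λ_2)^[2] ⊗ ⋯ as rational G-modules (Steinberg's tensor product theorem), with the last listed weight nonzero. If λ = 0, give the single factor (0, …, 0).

In the fundamental-weight basis, λ has coordinates c = M·v (v = (44, -3, -1, 2, 42, 60)):
  c_1 = 0·44 + (-2)·(-3) + (-3)·(-1) + 2·2 + 4·42 + (-3)·(60) = 1
  c_2 = 0·44 + (2)·(-3) + (1)·(-1) + 0·2 + (-1)·(42) + 1·60 = 11
  c_3 = 1·44 + (1)·(-3) + (5)·(-1) + (-3)·(2) + (-2)·(42) + 1·60 = 6
  c_4 = 0·44 + (1)·(-3) + (3)·(-1) + (-2)·(2) + (-4)·(42) + 3·60 = 2
  c_5 = 0·44 + (0)·(-3) + (0)·(-1) + 0·2 + (-1)·(42) + 1·60 = 18
  c_6 = 0·44 + (0)·(-3) + (-4)·(-1) + 5·2 + 6·42 + (-4)·(60) = 26
Expand coordinatewise in base 3:
  c_1 = 1 = 1·3^0
  c_2 = 11 = 2·3^0 + 0·3^1 + 1·3^2
  c_3 = 6 = 0·3^0 + 2·3^1
  c_4 = 2 = 2·3^0
  c_5 = 18 = 0·3^0 + 0·3^1 + 2·3^2
  c_6 = 26 = 2·3^0 + 2·3^1 + 2·3^2
p-restricted factor λ_0 = (1, 2, 0, 2, 0, 2)
p-restricted factor λ_1 = (0, 0, 2, 0, 0, 2)
p-restricted factor λ_2 = (0, 1, 0, 0, 2, 2)

((1, 2, 0, 2, 0, 2), (0, 0, 2, 0, 0, 2), (0, 1, 0, 0, 2, 2))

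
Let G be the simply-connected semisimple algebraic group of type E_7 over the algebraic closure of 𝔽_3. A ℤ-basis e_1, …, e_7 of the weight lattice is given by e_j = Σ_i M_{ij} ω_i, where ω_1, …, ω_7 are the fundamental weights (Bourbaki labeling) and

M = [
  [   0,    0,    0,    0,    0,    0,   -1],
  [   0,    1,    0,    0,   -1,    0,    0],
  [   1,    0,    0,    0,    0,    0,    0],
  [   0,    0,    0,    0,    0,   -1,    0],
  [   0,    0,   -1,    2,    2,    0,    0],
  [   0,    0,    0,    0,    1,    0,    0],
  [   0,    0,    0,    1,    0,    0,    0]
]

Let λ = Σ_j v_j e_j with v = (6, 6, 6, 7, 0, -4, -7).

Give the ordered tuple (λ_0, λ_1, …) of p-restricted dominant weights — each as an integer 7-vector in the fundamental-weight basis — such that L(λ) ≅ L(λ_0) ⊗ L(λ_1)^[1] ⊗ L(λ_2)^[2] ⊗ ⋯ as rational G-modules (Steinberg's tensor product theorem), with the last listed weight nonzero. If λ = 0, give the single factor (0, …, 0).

Change of basis e → ω: c = M·v where v = (6, 6, 6, 7, 0, -4, -7):
  c_1 = 0*6 + 0*6 + 0*6 + 0*7 + 0*0 + 0*-4 + -1*-7 = 7
  c_2 = 0*6 + 1*6 + 0*6 + 0*7 + -1*0 + 0*-4 + 0*-7 = 6
  c_3 = 1*6 + 0*6 + 0*6 + 0*7 + 0*0 + 0*-4 + 0*-7 = 6
  c_4 = 0*6 + 0*6 + 0*6 + 0*7 + 0*0 + -1*-4 + 0*-7 = 4
  c_5 = 0*6 + 0*6 + -1*6 + 2*7 + 2*0 + 0*-4 + 0*-7 = 8
  c_6 = 0*6 + 0*6 + 0*6 + 0*7 + 1*0 + 0*-4 + 0*-7 = 0
  c_7 = 0*6 + 0*6 + 0*6 + 1*7 + 0*0 + 0*-4 + 0*-7 = 7
p = 3; digits c_i = Σ_j d_{ij}·3^j, 0 ≤ d_{ij} < 3:
  c_1 = 7 = 1·3^0 + 2·3^1
  c_2 = 6 = 0·3^0 + 2·3^1
  c_3 = 6 = 0·3^0 + 2·3^1
  c_4 = 4 = 1·3^0 + 1·3^1
  c_5 = 8 = 2·3^0 + 2·3^1
  c_6 = 0
  c_7 = 7 = 1·3^0 + 2·3^1
λ_0 = (1, 0, 0, 1, 2, 0, 1)
λ_1 = (2, 2, 2, 1, 2, 0, 2)

((1, 0, 0, 1, 2, 0, 1), (2, 2, 2, 1, 2, 0, 2))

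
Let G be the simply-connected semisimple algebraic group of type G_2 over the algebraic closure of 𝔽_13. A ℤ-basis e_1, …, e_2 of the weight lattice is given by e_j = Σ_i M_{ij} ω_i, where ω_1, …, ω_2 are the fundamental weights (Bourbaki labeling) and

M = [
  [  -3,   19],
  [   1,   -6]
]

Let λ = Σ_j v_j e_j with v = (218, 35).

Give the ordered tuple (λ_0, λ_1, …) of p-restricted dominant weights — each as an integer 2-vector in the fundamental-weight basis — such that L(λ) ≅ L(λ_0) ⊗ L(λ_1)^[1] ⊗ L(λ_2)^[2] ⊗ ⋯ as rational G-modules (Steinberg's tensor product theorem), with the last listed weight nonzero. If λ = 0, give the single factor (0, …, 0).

((11, 8),)

Change of basis e → ω: c = M·v where v = (218, 35):
  c_1 = (-3)·(218) + (19)·(35) = 11
  c_2 = (1)·(218) + (-6)·(35) = 8
Base-13 expansion of each c_i:
  c_1 = 11 = 11·13^0
  c_2 = 8 = 8·13^0
Factor λ_0 = (11, 8)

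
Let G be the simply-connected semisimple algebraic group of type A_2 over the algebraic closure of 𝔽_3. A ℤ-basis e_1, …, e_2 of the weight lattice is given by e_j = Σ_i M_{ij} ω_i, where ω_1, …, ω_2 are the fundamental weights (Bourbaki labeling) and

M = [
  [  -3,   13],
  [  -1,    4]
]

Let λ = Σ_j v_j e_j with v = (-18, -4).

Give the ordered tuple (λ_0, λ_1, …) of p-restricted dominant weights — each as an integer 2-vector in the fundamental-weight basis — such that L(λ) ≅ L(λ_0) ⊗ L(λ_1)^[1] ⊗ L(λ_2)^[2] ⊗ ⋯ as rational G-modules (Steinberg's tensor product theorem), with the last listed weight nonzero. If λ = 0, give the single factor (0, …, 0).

In the fundamental-weight basis, λ has coordinates c = M·v (v = (-18, -4)):
  c_1 = -3*-18 + 13*-4 = 2
  c_2 = -1*-18 + 4*-4 = 2
p = 3; digits c_i = Σ_j d_{ij}·3^j, 0 ≤ d_{ij} < 3:
  c_1 = 2 = 2·3^0
  c_2 = 2 = 2·3^0
λ_0 = (2, 2)

((2, 2),)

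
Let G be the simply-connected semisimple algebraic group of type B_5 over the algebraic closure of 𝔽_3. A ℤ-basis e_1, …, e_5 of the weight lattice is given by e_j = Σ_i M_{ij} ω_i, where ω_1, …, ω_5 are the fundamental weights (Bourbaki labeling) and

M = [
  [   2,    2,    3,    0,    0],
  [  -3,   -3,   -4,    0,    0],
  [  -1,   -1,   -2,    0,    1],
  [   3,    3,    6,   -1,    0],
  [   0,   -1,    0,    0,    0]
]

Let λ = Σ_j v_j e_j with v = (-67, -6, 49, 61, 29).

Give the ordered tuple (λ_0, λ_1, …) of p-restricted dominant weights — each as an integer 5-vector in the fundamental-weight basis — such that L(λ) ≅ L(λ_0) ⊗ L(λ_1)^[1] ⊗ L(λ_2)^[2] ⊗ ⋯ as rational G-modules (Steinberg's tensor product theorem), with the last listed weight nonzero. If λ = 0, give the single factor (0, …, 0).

((1, 2, 1, 2, 0), (0, 1, 1, 1, 2), (0, 2, 0, 1, 0))

In the fundamental-weight basis, λ has coordinates c = M·v (v = (-67, -6, 49, 61, 29)):
  c_1 = (2)·(-67) + (2)·(-6) + 3·49 + 0·61 + 0·29 = 1
  c_2 = (-3)·(-67) + (-3)·(-6) + (-4)·(49) + 0·61 + 0·29 = 23
  c_3 = (-1)·(-67) + (-1)·(-6) + (-2)·(49) + 0·61 + 1·29 = 4
  c_4 = (3)·(-67) + (3)·(-6) + 6·49 + (-1)·(61) + 0·29 = 14
  c_5 = (0)·(-67) + (-1)·(-6) + 0·49 + 0·61 + 0·29 = 6
Writing each c_i in base p = 3:
  c_1 = 1 = 1·3^0
  c_2 = 23 = 2·3^0 + 1·3^1 + 2·3^2
  c_3 = 4 = 1·3^0 + 1·3^1
  c_4 = 14 = 2·3^0 + 1·3^1 + 1·3^2
  c_5 = 6 = 0·3^0 + 2·3^1
p-restricted factor λ_0 = (1, 2, 1, 2, 0)
p-restricted factor λ_1 = (0, 1, 1, 1, 2)
p-restricted factor λ_2 = (0, 2, 0, 1, 0)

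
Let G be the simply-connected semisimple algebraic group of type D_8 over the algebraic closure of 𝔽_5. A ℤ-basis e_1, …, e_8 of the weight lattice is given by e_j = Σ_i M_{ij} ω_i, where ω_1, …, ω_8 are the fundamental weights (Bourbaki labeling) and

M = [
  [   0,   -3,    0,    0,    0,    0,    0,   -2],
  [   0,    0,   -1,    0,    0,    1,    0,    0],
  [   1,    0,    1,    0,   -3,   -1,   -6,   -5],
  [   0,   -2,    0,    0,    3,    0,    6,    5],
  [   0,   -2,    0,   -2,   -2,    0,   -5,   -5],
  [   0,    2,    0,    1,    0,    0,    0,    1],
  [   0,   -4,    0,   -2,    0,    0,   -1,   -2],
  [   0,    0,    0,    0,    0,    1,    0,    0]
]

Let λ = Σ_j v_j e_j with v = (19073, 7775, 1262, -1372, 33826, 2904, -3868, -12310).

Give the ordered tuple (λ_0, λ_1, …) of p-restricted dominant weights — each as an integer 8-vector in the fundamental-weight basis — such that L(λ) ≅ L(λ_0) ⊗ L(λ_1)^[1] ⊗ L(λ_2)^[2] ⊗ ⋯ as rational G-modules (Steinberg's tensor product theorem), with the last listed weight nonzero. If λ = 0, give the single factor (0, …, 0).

Compute c_i = Σ_j M_{ij} v_j with v = (19073, 7775, 1262, -1372, 33826, 2904, -3868, -12310):
  c_1 = 0*19073 + -3*7775 + 0*1262 + 0*-1372 + 0*33826 + 0*2904 + 0*-3868 + -2*-12310 = 1295
  c_2 = 0*19073 + 0*7775 + -1*1262 + 0*-1372 + 0*33826 + 1*2904 + 0*-3868 + 0*-12310 = 1642
  c_3 = 1*19073 + 0*7775 + 1*1262 + 0*-1372 + -3*33826 + -1*2904 + -6*-3868 + -5*-12310 = 711
  c_4 = 0*19073 + -2*7775 + 0*1262 + 0*-1372 + 3*33826 + 0*2904 + 6*-3868 + 5*-12310 = 1170
  c_5 = 0*19073 + -2*7775 + 0*1262 + -2*-1372 + -2*33826 + 0*2904 + -5*-3868 + -5*-12310 = 432
  c_6 = 0*19073 + 2*7775 + 0*1262 + 1*-1372 + 0*33826 + 0*2904 + 0*-3868 + 1*-12310 = 1868
  c_7 = 0*19073 + -4*7775 + 0*1262 + -2*-1372 + 0*33826 + 0*2904 + -1*-3868 + -2*-12310 = 132
  c_8 = 0*19073 + 0*7775 + 0*1262 + 0*-1372 + 0*33826 + 1*2904 + 0*-3868 + 0*-12310 = 2904
Expand coordinatewise in base 5:
  c_1 = 1295 = 0·5^0 + 4·5^1 + 1·5^2 + 0·5^3 + 2·5^4
  c_2 = 1642 = 2·5^0 + 3·5^1 + 0·5^2 + 3·5^3 + 2·5^4
  c_3 = 711 = 1·5^0 + 2·5^1 + 3·5^2 + 0·5^3 + 1·5^4
  c_4 = 1170 = 0·5^0 + 4·5^1 + 1·5^2 + 4·5^3 + 1·5^4
  c_5 = 432 = 2·5^0 + 1·5^1 + 2·5^2 + 3·5^3
  c_6 = 1868 = 3·5^0 + 3·5^1 + 4·5^2 + 4·5^3 + 2·5^4
  c_7 = 132 = 2·5^0 + 1·5^1 + 0·5^2 + 1·5^3
  c_8 = 2904 = 4·5^0 + 0·5^1 + 1·5^2 + 3·5^3 + 4·5^4
Factor λ_0 = (0, 2, 1, 0, 2, 3, 2, 4)
Factor λ_1 = (4, 3, 2, 4, 1, 3, 1, 0)
Factor λ_2 = (1, 0, 3, 1, 2, 4, 0, 1)
Factor λ_3 = (0, 3, 0, 4, 3, 4, 1, 3)
Factor λ_4 = (2, 2, 1, 1, 0, 2, 0, 4)

((0, 2, 1, 0, 2, 3, 2, 4), (4, 3, 2, 4, 1, 3, 1, 0), (1, 0, 3, 1, 2, 4, 0, 1), (0, 3, 0, 4, 3, 4, 1, 3), (2, 2, 1, 1, 0, 2, 0, 4))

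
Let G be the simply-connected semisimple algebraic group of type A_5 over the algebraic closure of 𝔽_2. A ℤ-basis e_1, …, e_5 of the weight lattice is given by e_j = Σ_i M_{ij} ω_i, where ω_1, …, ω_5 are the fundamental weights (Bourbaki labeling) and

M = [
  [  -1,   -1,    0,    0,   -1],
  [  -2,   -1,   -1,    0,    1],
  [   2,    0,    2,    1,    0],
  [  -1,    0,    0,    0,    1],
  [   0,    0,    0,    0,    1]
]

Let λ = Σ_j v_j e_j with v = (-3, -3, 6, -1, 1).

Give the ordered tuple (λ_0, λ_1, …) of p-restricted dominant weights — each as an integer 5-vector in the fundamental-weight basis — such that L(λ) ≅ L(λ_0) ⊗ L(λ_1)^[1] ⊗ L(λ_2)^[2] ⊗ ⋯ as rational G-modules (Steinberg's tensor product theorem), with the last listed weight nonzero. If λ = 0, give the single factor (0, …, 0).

((1, 0, 1, 0, 1), (0, 0, 0, 0, 0), (1, 1, 1, 1, 0))

Change of basis e → ω: c = M·v where v = (-3, -3, 6, -1, 1):
  c_1 = -1*-3 + -1*-3 + 0*6 + 0*-1 + -1*1 = 5
  c_2 = -2*-3 + -1*-3 + -1*6 + 0*-1 + 1*1 = 4
  c_3 = 2*-3 + 0*-3 + 2*6 + 1*-1 + 0*1 = 5
  c_4 = -1*-3 + 0*-3 + 0*6 + 0*-1 + 1*1 = 4
  c_5 = 0*-3 + 0*-3 + 0*6 + 0*-1 + 1*1 = 1
Base-2 expansion of each c_i:
  c_1 = 5 = 1·2^0 + 0·2^1 + 1·2^2
  c_2 = 4 = 0·2^0 + 0·2^1 + 1·2^2
  c_3 = 5 = 1·2^0 + 0·2^1 + 1·2^2
  c_4 = 4 = 0·2^0 + 0·2^1 + 1·2^2
  c_5 = 1 = 1·2^0
Factor λ_0 = (1, 0, 1, 0, 1)
Factor λ_1 = (0, 0, 0, 0, 0)
Factor λ_2 = (1, 1, 1, 1, 0)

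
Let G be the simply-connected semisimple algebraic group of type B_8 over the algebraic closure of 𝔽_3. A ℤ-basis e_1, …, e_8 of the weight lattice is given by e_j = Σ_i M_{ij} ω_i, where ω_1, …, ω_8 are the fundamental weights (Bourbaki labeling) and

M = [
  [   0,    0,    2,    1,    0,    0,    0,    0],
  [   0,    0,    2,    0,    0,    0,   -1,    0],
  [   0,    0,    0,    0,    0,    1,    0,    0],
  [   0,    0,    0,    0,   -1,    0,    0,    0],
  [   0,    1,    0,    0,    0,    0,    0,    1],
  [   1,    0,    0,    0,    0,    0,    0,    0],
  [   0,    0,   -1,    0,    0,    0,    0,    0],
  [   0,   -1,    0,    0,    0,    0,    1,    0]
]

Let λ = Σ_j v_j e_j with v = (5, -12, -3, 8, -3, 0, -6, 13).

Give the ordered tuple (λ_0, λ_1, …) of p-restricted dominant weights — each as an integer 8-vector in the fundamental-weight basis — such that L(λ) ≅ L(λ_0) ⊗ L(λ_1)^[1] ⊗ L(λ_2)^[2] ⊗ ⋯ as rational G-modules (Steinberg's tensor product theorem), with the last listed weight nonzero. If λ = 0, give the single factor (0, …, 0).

((2, 0, 0, 0, 1, 2, 0, 0), (0, 0, 0, 1, 0, 1, 1, 2))

Compute c_i = Σ_j M_{ij} v_j with v = (5, -12, -3, 8, -3, 0, -6, 13):
  c_1 = 0·5 + (0)·(-12) + (2)·(-3) + 1·8 + (0)·(-3) + 0·0 + (0)·(-6) + 0·13 = 2
  c_2 = 0·5 + (0)·(-12) + (2)·(-3) + 0·8 + (0)·(-3) + 0·0 + (-1)·(-6) + 0·13 = 0
  c_3 = 0·5 + (0)·(-12) + (0)·(-3) + 0·8 + (0)·(-3) + 1·0 + (0)·(-6) + 0·13 = 0
  c_4 = 0·5 + (0)·(-12) + (0)·(-3) + 0·8 + (-1)·(-3) + 0·0 + (0)·(-6) + 0·13 = 3
  c_5 = 0·5 + (1)·(-12) + (0)·(-3) + 0·8 + (0)·(-3) + 0·0 + (0)·(-6) + 1·13 = 1
  c_6 = 1·5 + (0)·(-12) + (0)·(-3) + 0·8 + (0)·(-3) + 0·0 + (0)·(-6) + 0·13 = 5
  c_7 = 0·5 + (0)·(-12) + (-1)·(-3) + 0·8 + (0)·(-3) + 0·0 + (0)·(-6) + 0·13 = 3
  c_8 = 0·5 + (-1)·(-12) + (0)·(-3) + 0·8 + (0)·(-3) + 0·0 + (1)·(-6) + 0·13 = 6
Base-3 expansion of each c_i:
  c_1 = 2 = 2·3^0
  c_2 = 0
  c_3 = 0
  c_4 = 3 = 0·3^0 + 1·3^1
  c_5 = 1 = 1·3^0
  c_6 = 5 = 2·3^0 + 1·3^1
  c_7 = 3 = 0·3^0 + 1·3^1
  c_8 = 6 = 0·3^0 + 2·3^1
λ_0 = (2, 0, 0, 0, 1, 2, 0, 0)
λ_1 = (0, 0, 0, 1, 0, 1, 1, 2)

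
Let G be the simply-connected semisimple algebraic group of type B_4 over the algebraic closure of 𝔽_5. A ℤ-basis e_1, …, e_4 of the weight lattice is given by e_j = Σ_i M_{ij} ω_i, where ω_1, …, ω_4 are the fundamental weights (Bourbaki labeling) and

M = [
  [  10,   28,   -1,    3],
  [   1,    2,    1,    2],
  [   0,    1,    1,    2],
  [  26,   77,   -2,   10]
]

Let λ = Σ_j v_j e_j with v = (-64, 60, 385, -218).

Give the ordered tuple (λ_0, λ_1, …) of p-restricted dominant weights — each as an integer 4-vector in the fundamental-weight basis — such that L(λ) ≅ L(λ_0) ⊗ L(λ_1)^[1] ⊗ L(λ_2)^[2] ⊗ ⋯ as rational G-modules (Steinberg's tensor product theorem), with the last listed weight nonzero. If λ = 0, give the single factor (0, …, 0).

((1, 0, 4, 1), (0, 1, 1, 1))

Change of basis e → ω: c = M·v where v = (-64, 60, 385, -218):
  c_1 = (10)·(-64) + 28·60 + (-1)·(385) + (3)·(-218) = 1
  c_2 = (1)·(-64) + 2·60 + 1·385 + (2)·(-218) = 5
  c_3 = (0)·(-64) + 1·60 + 1·385 + (2)·(-218) = 9
  c_4 = (26)·(-64) + 77·60 + (-2)·(385) + (10)·(-218) = 6
p = 5; digits c_i = Σ_j d_{ij}·5^j, 0 ≤ d_{ij} < 5:
  c_1 = 1 = 1·5^0
  c_2 = 5 = 0·5^0 + 1·5^1
  c_3 = 9 = 4·5^0 + 1·5^1
  c_4 = 6 = 1·5^0 + 1·5^1
λ_0 = (1, 0, 4, 1)
λ_1 = (0, 1, 1, 1)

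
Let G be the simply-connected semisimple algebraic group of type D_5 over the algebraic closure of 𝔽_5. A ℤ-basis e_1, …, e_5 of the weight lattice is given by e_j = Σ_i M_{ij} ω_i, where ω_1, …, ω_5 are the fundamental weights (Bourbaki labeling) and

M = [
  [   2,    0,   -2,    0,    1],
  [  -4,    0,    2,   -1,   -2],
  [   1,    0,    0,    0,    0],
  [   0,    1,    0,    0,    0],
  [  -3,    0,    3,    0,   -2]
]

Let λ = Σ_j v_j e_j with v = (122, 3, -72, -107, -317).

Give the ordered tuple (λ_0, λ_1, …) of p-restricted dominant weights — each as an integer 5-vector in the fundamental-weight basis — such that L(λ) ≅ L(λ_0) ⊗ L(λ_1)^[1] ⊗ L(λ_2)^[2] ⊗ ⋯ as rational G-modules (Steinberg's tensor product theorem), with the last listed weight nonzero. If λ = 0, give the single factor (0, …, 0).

Converting to the ω-basis (c_i = row i of M dotted with v = (122, 3, -72, -107, -317)):
  c_1 = 2·122 + 0·3 + (-2)·(-72) + (0)·(-107) + (1)·(-317) = 71
  c_2 = (-4)·(122) + 0·3 + (2)·(-72) + (-1)·(-107) + (-2)·(-317) = 109
  c_3 = 1·122 + 0·3 + (0)·(-72) + (0)·(-107) + (0)·(-317) = 122
  c_4 = 0·122 + 1·3 + (0)·(-72) + (0)·(-107) + (0)·(-317) = 3
  c_5 = (-3)·(122) + 0·3 + (3)·(-72) + (0)·(-107) + (-2)·(-317) = 52
Writing each c_i in base p = 5:
  c_1 = 71 = 1·5^0 + 4·5^1 + 2·5^2
  c_2 = 109 = 4·5^0 + 1·5^1 + 4·5^2
  c_3 = 122 = 2·5^0 + 4·5^1 + 4·5^2
  c_4 = 3 = 3·5^0
  c_5 = 52 = 2·5^0 + 0·5^1 + 2·5^2
λ_0 = (1, 4, 2, 3, 2)
λ_1 = (4, 1, 4, 0, 0)
λ_2 = (2, 4, 4, 0, 2)

((1, 4, 2, 3, 2), (4, 1, 4, 0, 0), (2, 4, 4, 0, 2))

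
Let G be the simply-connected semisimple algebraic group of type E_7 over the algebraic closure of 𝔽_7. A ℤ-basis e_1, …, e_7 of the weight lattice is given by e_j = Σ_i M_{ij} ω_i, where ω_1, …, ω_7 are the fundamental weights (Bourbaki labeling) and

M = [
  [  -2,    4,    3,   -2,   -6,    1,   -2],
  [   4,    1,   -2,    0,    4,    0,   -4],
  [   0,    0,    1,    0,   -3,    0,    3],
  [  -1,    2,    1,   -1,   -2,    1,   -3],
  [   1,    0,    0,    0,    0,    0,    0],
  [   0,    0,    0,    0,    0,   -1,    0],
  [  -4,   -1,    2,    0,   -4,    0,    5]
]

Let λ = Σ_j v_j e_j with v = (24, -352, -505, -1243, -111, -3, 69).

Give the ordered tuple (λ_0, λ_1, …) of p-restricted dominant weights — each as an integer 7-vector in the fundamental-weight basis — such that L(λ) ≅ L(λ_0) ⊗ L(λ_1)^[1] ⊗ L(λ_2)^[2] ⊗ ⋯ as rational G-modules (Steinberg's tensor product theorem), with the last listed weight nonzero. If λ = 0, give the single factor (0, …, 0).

((5, 6, 0, 1, 3, 3, 0), (5, 4, 5, 3, 3, 0, 5))

Converting to the ω-basis (c_i = row i of M dotted with v = (24, -352, -505, -1243, -111, -3, 69)):
  c_1 = -2*24 + 4*-352 + 3*-505 + -2*-1243 + -6*-111 + 1*-3 + -2*69 = 40
  c_2 = 4*24 + 1*-352 + -2*-505 + 0*-1243 + 4*-111 + 0*-3 + -4*69 = 34
  c_3 = 0*24 + 0*-352 + 1*-505 + 0*-1243 + -3*-111 + 0*-3 + 3*69 = 35
  c_4 = -1*24 + 2*-352 + 1*-505 + -1*-1243 + -2*-111 + 1*-3 + -3*69 = 22
  c_5 = 1*24 + 0*-352 + 0*-505 + 0*-1243 + 0*-111 + 0*-3 + 0*69 = 24
  c_6 = 0*24 + 0*-352 + 0*-505 + 0*-1243 + 0*-111 + -1*-3 + 0*69 = 3
  c_7 = -4*24 + -1*-352 + 2*-505 + 0*-1243 + -4*-111 + 0*-3 + 5*69 = 35
Writing each c_i in base p = 7:
  c_1 = 40 = 5·7^0 + 5·7^1
  c_2 = 34 = 6·7^0 + 4·7^1
  c_3 = 35 = 0·7^0 + 5·7^1
  c_4 = 22 = 1·7^0 + 3·7^1
  c_5 = 24 = 3·7^0 + 3·7^1
  c_6 = 3 = 3·7^0
  c_7 = 35 = 0·7^0 + 5·7^1
λ_0 = (5, 6, 0, 1, 3, 3, 0)
λ_1 = (5, 4, 5, 3, 3, 0, 5)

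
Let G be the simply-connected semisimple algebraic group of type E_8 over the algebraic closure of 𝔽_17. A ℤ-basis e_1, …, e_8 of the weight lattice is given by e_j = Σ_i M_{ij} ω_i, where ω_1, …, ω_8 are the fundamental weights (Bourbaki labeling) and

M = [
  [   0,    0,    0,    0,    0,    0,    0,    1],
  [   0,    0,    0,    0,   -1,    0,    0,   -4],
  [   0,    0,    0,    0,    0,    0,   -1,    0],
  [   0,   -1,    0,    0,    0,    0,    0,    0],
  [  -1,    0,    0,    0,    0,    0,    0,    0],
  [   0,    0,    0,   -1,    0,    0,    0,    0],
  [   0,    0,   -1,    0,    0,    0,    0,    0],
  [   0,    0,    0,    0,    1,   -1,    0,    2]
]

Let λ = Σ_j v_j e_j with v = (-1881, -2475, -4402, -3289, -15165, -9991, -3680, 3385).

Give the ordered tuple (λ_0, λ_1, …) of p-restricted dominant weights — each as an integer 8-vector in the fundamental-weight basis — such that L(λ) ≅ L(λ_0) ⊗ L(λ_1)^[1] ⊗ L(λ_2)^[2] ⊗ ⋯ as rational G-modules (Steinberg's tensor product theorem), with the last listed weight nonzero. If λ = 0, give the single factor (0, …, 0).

((2, 10, 8, 10, 11, 8, 16, 15), (12, 10, 12, 9, 8, 6, 3, 8), (11, 5, 12, 8, 6, 11, 15, 5))

Compute c_i = Σ_j M_{ij} v_j with v = (-1881, -2475, -4402, -3289, -15165, -9991, -3680, 3385):
  c_1 = 0*-1881 + 0*-2475 + 0*-4402 + 0*-3289 + 0*-15165 + 0*-9991 + 0*-3680 + 1*3385 = 3385
  c_2 = 0*-1881 + 0*-2475 + 0*-4402 + 0*-3289 + -1*-15165 + 0*-9991 + 0*-3680 + -4*3385 = 1625
  c_3 = 0*-1881 + 0*-2475 + 0*-4402 + 0*-3289 + 0*-15165 + 0*-9991 + -1*-3680 + 0*3385 = 3680
  c_4 = 0*-1881 + -1*-2475 + 0*-4402 + 0*-3289 + 0*-15165 + 0*-9991 + 0*-3680 + 0*3385 = 2475
  c_5 = -1*-1881 + 0*-2475 + 0*-4402 + 0*-3289 + 0*-15165 + 0*-9991 + 0*-3680 + 0*3385 = 1881
  c_6 = 0*-1881 + 0*-2475 + 0*-4402 + -1*-3289 + 0*-15165 + 0*-9991 + 0*-3680 + 0*3385 = 3289
  c_7 = 0*-1881 + 0*-2475 + -1*-4402 + 0*-3289 + 0*-15165 + 0*-9991 + 0*-3680 + 0*3385 = 4402
  c_8 = 0*-1881 + 0*-2475 + 0*-4402 + 0*-3289 + 1*-15165 + -1*-9991 + 0*-3680 + 2*3385 = 1596
Writing each c_i in base p = 17:
  c_1 = 3385 = 2·17^0 + 12·17^1 + 11·17^2
  c_2 = 1625 = 10·17^0 + 10·17^1 + 5·17^2
  c_3 = 3680 = 8·17^0 + 12·17^1 + 12·17^2
  c_4 = 2475 = 10·17^0 + 9·17^1 + 8·17^2
  c_5 = 1881 = 11·17^0 + 8·17^1 + 6·17^2
  c_6 = 3289 = 8·17^0 + 6·17^1 + 11·17^2
  c_7 = 4402 = 16·17^0 + 3·17^1 + 15·17^2
  c_8 = 1596 = 15·17^0 + 8·17^1 + 5·17^2
p-restricted factor λ_0 = (2, 10, 8, 10, 11, 8, 16, 15)
p-restricted factor λ_1 = (12, 10, 12, 9, 8, 6, 3, 8)
p-restricted factor λ_2 = (11, 5, 12, 8, 6, 11, 15, 5)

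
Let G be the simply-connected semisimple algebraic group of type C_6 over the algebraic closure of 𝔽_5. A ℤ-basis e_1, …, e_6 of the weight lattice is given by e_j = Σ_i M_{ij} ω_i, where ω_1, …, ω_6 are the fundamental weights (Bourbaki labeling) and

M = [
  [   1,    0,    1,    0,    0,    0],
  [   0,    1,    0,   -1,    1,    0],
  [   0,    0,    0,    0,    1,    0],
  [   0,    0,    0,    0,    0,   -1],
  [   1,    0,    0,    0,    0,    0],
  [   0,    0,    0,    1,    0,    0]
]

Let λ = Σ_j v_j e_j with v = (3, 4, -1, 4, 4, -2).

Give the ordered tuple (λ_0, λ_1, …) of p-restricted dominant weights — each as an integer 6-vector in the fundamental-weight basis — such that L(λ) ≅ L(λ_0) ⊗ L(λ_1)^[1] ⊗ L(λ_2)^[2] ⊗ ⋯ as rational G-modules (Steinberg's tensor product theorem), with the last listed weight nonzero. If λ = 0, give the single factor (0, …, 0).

Compute c_i = Σ_j M_{ij} v_j with v = (3, 4, -1, 4, 4, -2):
  c_1 = (1)·(3) + (0)·(4) + (1)·(-1) + (0)·(4) + (0)·(4) + (0)·(-2) = 2
  c_2 = (0)·(3) + (1)·(4) + (0)·(-1) + (-1)·(4) + (1)·(4) + (0)·(-2) = 4
  c_3 = (0)·(3) + (0)·(4) + (0)·(-1) + (0)·(4) + (1)·(4) + (0)·(-2) = 4
  c_4 = (0)·(3) + (0)·(4) + (0)·(-1) + (0)·(4) + (0)·(4) + (-1)·(-2) = 2
  c_5 = (1)·(3) + (0)·(4) + (0)·(-1) + (0)·(4) + (0)·(4) + (0)·(-2) = 3
  c_6 = (0)·(3) + (0)·(4) + (0)·(-1) + (1)·(4) + (0)·(4) + (0)·(-2) = 4
Base-5 expansion of each c_i:
  c_1 = 2 = 2·5^0
  c_2 = 4 = 4·5^0
  c_3 = 4 = 4·5^0
  c_4 = 2 = 2·5^0
  c_5 = 3 = 3·5^0
  c_6 = 4 = 4·5^0
Factor λ_0 = (2, 4, 4, 2, 3, 4)

((2, 4, 4, 2, 3, 4),)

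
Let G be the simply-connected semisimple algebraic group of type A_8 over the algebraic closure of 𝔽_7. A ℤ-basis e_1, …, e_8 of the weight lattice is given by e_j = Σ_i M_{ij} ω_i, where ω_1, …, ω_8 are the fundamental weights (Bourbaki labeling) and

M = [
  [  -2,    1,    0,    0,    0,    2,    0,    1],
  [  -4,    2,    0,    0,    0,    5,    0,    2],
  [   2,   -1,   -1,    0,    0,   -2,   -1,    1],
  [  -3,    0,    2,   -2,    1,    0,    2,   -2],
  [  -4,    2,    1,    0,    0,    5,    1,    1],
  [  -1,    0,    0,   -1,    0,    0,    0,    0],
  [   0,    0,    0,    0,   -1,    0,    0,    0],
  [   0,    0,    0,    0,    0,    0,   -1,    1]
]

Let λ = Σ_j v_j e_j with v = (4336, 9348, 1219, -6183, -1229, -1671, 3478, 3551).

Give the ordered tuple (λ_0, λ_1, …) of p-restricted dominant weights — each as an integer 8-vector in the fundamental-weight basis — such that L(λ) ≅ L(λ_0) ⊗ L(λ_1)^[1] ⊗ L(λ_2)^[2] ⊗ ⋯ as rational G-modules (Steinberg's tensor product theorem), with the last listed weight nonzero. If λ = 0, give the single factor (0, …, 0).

((3, 1, 1, 1, 6, 6, 4, 3), (0, 0, 0, 4, 2, 4, 0, 3), (4, 2, 3, 1, 4, 2, 4, 1), (2, 0, 4, 1, 3, 5, 3, 0))

ω-coordinates c = M·v, v = (4336, 9348, 1219, -6183, -1229, -1671, 3478, 3551):
  c_1 = (-2)·(4336) + 1·9348 + 0·1219 + (0)·(-6183) + (0)·(-1229) + (2)·(-1671) + 0·3478 + 1·3551 = 885
  c_2 = (-4)·(4336) + 2·9348 + 0·1219 + (0)·(-6183) + (0)·(-1229) + (5)·(-1671) + 0·3478 + 2·3551 = 99
  c_3 = 2·4336 + (-1)·(9348) + (-1)·(1219) + (0)·(-6183) + (0)·(-1229) + (-2)·(-1671) + (-1)·(3478) + 1·3551 = 1520
  c_4 = (-3)·(4336) + 0·9348 + 2·1219 + (-2)·(-6183) + (1)·(-1229) + (0)·(-1671) + 2·3478 + (-2)·(3551) = 421
  c_5 = (-4)·(4336) + 2·9348 + 1·1219 + (0)·(-6183) + (0)·(-1229) + (5)·(-1671) + 1·3478 + 1·3551 = 1245
  c_6 = (-1)·(4336) + 0·9348 + 0·1219 + (-1)·(-6183) + (0)·(-1229) + (0)·(-1671) + 0·3478 + 0·3551 = 1847
  c_7 = 0·4336 + 0·9348 + 0·1219 + (0)·(-6183) + (-1)·(-1229) + (0)·(-1671) + 0·3478 + 0·3551 = 1229
  c_8 = 0·4336 + 0·9348 + 0·1219 + (0)·(-6183) + (0)·(-1229) + (0)·(-1671) + (-1)·(3478) + 1·3551 = 73
Base-7 expansion of each c_i:
  c_1 = 885 = 3·7^0 + 0·7^1 + 4·7^2 + 2·7^3
  c_2 = 99 = 1·7^0 + 0·7^1 + 2·7^2
  c_3 = 1520 = 1·7^0 + 0·7^1 + 3·7^2 + 4·7^3
  c_4 = 421 = 1·7^0 + 4·7^1 + 1·7^2 + 1·7^3
  c_5 = 1245 = 6·7^0 + 2·7^1 + 4·7^2 + 3·7^3
  c_6 = 1847 = 6·7^0 + 4·7^1 + 2·7^2 + 5·7^3
  c_7 = 1229 = 4·7^0 + 0·7^1 + 4·7^2 + 3·7^3
  c_8 = 73 = 3·7^0 + 3·7^1 + 1·7^2
Factor λ_0 = (3, 1, 1, 1, 6, 6, 4, 3)
Factor λ_1 = (0, 0, 0, 4, 2, 4, 0, 3)
Factor λ_2 = (4, 2, 3, 1, 4, 2, 4, 1)
Factor λ_3 = (2, 0, 4, 1, 3, 5, 3, 0)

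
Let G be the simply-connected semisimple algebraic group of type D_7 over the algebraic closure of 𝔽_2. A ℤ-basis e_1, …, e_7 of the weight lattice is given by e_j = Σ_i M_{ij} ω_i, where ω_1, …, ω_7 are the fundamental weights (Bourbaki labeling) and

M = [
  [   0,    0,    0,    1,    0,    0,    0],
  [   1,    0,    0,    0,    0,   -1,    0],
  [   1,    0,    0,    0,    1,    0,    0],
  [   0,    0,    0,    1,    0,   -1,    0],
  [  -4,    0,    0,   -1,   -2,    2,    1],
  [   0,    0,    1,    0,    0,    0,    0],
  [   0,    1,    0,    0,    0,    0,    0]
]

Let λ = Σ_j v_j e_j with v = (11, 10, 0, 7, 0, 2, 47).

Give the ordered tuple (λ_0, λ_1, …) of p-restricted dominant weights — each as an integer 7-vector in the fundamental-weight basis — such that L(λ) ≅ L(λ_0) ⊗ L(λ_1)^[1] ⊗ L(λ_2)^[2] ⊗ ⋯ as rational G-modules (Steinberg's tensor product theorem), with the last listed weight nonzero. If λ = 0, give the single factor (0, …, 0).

Converting to the ω-basis (c_i = row i of M dotted with v = (11, 10, 0, 7, 0, 2, 47)):
  c_1 = 0*11 + 0*10 + 0*0 + 1*7 + 0*0 + 0*2 + 0*47 = 7
  c_2 = 1*11 + 0*10 + 0*0 + 0*7 + 0*0 + -1*2 + 0*47 = 9
  c_3 = 1*11 + 0*10 + 0*0 + 0*7 + 1*0 + 0*2 + 0*47 = 11
  c_4 = 0*11 + 0*10 + 0*0 + 1*7 + 0*0 + -1*2 + 0*47 = 5
  c_5 = -4*11 + 0*10 + 0*0 + -1*7 + -2*0 + 2*2 + 1*47 = 0
  c_6 = 0*11 + 0*10 + 1*0 + 0*7 + 0*0 + 0*2 + 0*47 = 0
  c_7 = 0*11 + 1*10 + 0*0 + 0*7 + 0*0 + 0*2 + 0*47 = 10
Base-2 expansion of each c_i:
  c_1 = 7 = 1·2^0 + 1·2^1 + 1·2^2
  c_2 = 9 = 1·2^0 + 0·2^1 + 0·2^2 + 1·2^3
  c_3 = 11 = 1·2^0 + 1·2^1 + 0·2^2 + 1·2^3
  c_4 = 5 = 1·2^0 + 0·2^1 + 1·2^2
  c_5 = 0
  c_6 = 0
  c_7 = 10 = 0·2^0 + 1·2^1 + 0·2^2 + 1·2^3
Factor λ_0 = (1, 1, 1, 1, 0, 0, 0)
Factor λ_1 = (1, 0, 1, 0, 0, 0, 1)
Factor λ_2 = (1, 0, 0, 1, 0, 0, 0)
Factor λ_3 = (0, 1, 1, 0, 0, 0, 1)

((1, 1, 1, 1, 0, 0, 0), (1, 0, 1, 0, 0, 0, 1), (1, 0, 0, 1, 0, 0, 0), (0, 1, 1, 0, 0, 0, 1))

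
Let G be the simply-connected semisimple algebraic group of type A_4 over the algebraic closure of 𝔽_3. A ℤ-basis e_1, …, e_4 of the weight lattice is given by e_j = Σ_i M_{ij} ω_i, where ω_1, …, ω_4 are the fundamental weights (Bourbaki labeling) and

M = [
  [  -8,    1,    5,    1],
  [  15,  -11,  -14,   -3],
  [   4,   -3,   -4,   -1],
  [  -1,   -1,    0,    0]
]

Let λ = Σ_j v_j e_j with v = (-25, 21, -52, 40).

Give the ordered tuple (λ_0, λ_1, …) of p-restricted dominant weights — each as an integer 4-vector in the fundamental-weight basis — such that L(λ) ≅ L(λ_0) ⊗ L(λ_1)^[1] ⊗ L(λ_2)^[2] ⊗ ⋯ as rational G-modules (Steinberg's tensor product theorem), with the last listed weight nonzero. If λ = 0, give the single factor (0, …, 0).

((1, 2, 2, 1), (0, 0, 1, 1))

Change of basis e → ω: c = M·v where v = (-25, 21, -52, 40):
  c_1 = (-8)·(-25) + (1)·(21) + (5)·(-52) + (1)·(40) = 1
  c_2 = (15)·(-25) + (-11)·(21) + (-14)·(-52) + (-3)·(40) = 2
  c_3 = (4)·(-25) + (-3)·(21) + (-4)·(-52) + (-1)·(40) = 5
  c_4 = (-1)·(-25) + (-1)·(21) + (0)·(-52) + (0)·(40) = 4
Base-3 expansion of each c_i:
  c_1 = 1 = 1·3^0
  c_2 = 2 = 2·3^0
  c_3 = 5 = 2·3^0 + 1·3^1
  c_4 = 4 = 1·3^0 + 1·3^1
p-restricted factor λ_0 = (1, 2, 2, 1)
p-restricted factor λ_1 = (0, 0, 1, 1)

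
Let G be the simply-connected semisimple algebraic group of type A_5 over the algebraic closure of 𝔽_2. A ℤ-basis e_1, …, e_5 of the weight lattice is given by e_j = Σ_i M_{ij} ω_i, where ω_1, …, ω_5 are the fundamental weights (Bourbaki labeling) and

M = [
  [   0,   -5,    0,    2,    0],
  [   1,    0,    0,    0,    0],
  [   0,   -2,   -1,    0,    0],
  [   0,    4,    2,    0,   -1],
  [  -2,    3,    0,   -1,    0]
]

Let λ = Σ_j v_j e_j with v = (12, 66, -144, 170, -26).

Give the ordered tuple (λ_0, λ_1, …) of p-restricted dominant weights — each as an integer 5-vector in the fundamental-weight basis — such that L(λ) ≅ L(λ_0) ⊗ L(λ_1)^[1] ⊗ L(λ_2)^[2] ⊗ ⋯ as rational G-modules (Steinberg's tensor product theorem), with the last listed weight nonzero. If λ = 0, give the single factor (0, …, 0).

((0, 0, 0, 0, 0), (1, 0, 0, 1, 0), (0, 1, 1, 0, 1), (1, 1, 1, 0, 0))

ω-coordinates c = M·v, v = (12, 66, -144, 170, -26):
  c_1 = 0·12 + (-5)·(66) + (0)·(-144) + 2·170 + (0)·(-26) = 10
  c_2 = 1·12 + 0·66 + (0)·(-144) + 0·170 + (0)·(-26) = 12
  c_3 = 0·12 + (-2)·(66) + (-1)·(-144) + 0·170 + (0)·(-26) = 12
  c_4 = 0·12 + 4·66 + (2)·(-144) + 0·170 + (-1)·(-26) = 2
  c_5 = (-2)·(12) + 3·66 + (0)·(-144) + (-1)·(170) + (0)·(-26) = 4
Base-2 expansion of each c_i:
  c_1 = 10 = 0·2^0 + 1·2^1 + 0·2^2 + 1·2^3
  c_2 = 12 = 0·2^0 + 0·2^1 + 1·2^2 + 1·2^3
  c_3 = 12 = 0·2^0 + 0·2^1 + 1·2^2 + 1·2^3
  c_4 = 2 = 0·2^0 + 1·2^1
  c_5 = 4 = 0·2^0 + 0·2^1 + 1·2^2
p-restricted factor λ_0 = (0, 0, 0, 0, 0)
p-restricted factor λ_1 = (1, 0, 0, 1, 0)
p-restricted factor λ_2 = (0, 1, 1, 0, 1)
p-restricted factor λ_3 = (1, 1, 1, 0, 0)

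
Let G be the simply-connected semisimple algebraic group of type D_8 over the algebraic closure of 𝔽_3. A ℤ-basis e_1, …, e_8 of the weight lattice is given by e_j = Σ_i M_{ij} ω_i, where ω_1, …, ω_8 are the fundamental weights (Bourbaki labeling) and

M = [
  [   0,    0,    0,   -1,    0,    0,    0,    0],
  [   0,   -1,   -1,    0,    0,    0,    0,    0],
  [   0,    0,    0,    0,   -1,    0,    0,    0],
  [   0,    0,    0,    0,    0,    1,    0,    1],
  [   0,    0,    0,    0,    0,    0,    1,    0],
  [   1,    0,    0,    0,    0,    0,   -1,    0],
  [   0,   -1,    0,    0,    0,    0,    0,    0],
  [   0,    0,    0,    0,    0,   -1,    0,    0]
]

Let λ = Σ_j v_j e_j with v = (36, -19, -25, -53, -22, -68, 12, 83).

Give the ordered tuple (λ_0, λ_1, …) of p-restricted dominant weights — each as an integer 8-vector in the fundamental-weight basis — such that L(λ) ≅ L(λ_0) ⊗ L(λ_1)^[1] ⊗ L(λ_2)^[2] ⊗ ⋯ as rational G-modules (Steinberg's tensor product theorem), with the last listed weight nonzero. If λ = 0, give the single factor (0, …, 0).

Change of basis e → ω: c = M·v where v = (36, -19, -25, -53, -22, -68, 12, 83):
  c_1 = (0)·(36) + (0)·(-19) + (0)·(-25) + (-1)·(-53) + (0)·(-22) + (0)·(-68) + (0)·(12) + (0)·(83) = 53
  c_2 = (0)·(36) + (-1)·(-19) + (-1)·(-25) + (0)·(-53) + (0)·(-22) + (0)·(-68) + (0)·(12) + (0)·(83) = 44
  c_3 = (0)·(36) + (0)·(-19) + (0)·(-25) + (0)·(-53) + (-1)·(-22) + (0)·(-68) + (0)·(12) + (0)·(83) = 22
  c_4 = (0)·(36) + (0)·(-19) + (0)·(-25) + (0)·(-53) + (0)·(-22) + (1)·(-68) + (0)·(12) + (1)·(83) = 15
  c_5 = (0)·(36) + (0)·(-19) + (0)·(-25) + (0)·(-53) + (0)·(-22) + (0)·(-68) + (1)·(12) + (0)·(83) = 12
  c_6 = (1)·(36) + (0)·(-19) + (0)·(-25) + (0)·(-53) + (0)·(-22) + (0)·(-68) + (-1)·(12) + (0)·(83) = 24
  c_7 = (0)·(36) + (-1)·(-19) + (0)·(-25) + (0)·(-53) + (0)·(-22) + (0)·(-68) + (0)·(12) + (0)·(83) = 19
  c_8 = (0)·(36) + (0)·(-19) + (0)·(-25) + (0)·(-53) + (0)·(-22) + (-1)·(-68) + (0)·(12) + (0)·(83) = 68
p = 3; digits c_i = Σ_j d_{ij}·3^j, 0 ≤ d_{ij} < 3:
  c_1 = 53 = 2·3^0 + 2·3^1 + 2·3^2 + 1·3^3
  c_2 = 44 = 2·3^0 + 2·3^1 + 1·3^2 + 1·3^3
  c_3 = 22 = 1·3^0 + 1·3^1 + 2·3^2
  c_4 = 15 = 0·3^0 + 2·3^1 + 1·3^2
  c_5 = 12 = 0·3^0 + 1·3^1 + 1·3^2
  c_6 = 24 = 0·3^0 + 2·3^1 + 2·3^2
  c_7 = 19 = 1·3^0 + 0·3^1 + 2·3^2
  c_8 = 68 = 2·3^0 + 1·3^1 + 1·3^2 + 2·3^3
p-restricted factor λ_0 = (2, 2, 1, 0, 0, 0, 1, 2)
p-restricted factor λ_1 = (2, 2, 1, 2, 1, 2, 0, 1)
p-restricted factor λ_2 = (2, 1, 2, 1, 1, 2, 2, 1)
p-restricted factor λ_3 = (1, 1, 0, 0, 0, 0, 0, 2)

((2, 2, 1, 0, 0, 0, 1, 2), (2, 2, 1, 2, 1, 2, 0, 1), (2, 1, 2, 1, 1, 2, 2, 1), (1, 1, 0, 0, 0, 0, 0, 2))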